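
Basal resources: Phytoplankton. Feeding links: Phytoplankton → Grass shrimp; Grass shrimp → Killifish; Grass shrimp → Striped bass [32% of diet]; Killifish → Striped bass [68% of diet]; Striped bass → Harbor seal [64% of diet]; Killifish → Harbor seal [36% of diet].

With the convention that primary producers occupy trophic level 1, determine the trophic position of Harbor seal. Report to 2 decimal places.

4.44

Grass shrimp: 1 + 1 = 2
Killifish: 1 + 2 = 3
Striped bass: 1 + (0.32×2 + 0.68×3) = 3.68
Harbor seal: 1 + (0.64×3.68 + 0.36×3) = 4.4352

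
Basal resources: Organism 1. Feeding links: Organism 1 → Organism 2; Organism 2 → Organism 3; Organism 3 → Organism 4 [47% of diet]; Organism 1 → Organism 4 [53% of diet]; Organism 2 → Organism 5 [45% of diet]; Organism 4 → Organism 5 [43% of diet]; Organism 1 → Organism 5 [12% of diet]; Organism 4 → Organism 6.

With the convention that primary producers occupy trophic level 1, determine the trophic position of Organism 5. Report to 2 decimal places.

Organism 2: 1 + 1 = 2
Organism 3: 1 + 2 = 3
Organism 4: 1 + (0.47×3 + 0.53×1) = 2.94
Organism 5: 1 + (0.45×2 + 0.43×2.94 + 0.12×1) = 3.2842
Organism 6: 1 + 2.94 = 3.94

3.28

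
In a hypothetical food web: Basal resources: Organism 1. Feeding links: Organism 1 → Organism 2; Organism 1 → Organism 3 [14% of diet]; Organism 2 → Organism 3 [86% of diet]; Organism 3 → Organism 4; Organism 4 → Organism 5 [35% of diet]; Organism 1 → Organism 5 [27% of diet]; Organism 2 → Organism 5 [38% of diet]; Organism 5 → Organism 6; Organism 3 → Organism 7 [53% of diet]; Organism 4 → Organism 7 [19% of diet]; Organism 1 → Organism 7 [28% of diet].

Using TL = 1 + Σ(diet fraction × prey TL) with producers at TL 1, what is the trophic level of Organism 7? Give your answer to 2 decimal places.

3.53

Organism 2: 1 + 1 = 2
Organism 3: 1 + (0.14×1 + 0.86×2) = 2.86
Organism 4: 1 + 2.86 = 3.86
Organism 5: 1 + (0.35×3.86 + 0.27×1 + 0.38×2) = 3.381
Organism 6: 1 + 3.381 = 4.381
Organism 7: 1 + (0.53×2.86 + 0.19×3.86 + 0.28×1) = 3.5292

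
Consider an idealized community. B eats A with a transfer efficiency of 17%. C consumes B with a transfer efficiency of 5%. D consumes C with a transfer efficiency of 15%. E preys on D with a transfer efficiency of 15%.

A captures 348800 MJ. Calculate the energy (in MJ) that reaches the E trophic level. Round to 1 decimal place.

66.7 MJ

B: 348800 × 0.17 = 59296 MJ
C: 59296 × 0.05 = 2964.8 MJ
D: 2964.8 × 0.15 = 444.72 MJ
E: 444.72 × 0.15 = 66.708 MJ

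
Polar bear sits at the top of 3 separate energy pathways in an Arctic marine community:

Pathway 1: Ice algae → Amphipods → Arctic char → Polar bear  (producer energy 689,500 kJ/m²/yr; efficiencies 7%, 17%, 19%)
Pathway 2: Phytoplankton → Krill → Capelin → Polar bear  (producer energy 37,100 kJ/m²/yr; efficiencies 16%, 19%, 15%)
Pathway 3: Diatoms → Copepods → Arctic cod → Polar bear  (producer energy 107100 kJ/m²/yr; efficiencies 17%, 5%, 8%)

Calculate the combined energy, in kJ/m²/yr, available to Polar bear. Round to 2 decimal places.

Pathway 1: 689500 × 0.07 × 0.17 × 0.19 = 1558.9595 kJ/m²/yr
Pathway 2: 37100 × 0.16 × 0.19 × 0.15 = 169.176 kJ/m²/yr
Pathway 3: 107100 × 0.17 × 0.05 × 0.08 = 72.828 kJ/m²/yr
Total at Polar bear: 1558.9595 + 169.176 + 72.828 = 1800.9635 kJ/m²/yr

1800.96 kJ/m²/yr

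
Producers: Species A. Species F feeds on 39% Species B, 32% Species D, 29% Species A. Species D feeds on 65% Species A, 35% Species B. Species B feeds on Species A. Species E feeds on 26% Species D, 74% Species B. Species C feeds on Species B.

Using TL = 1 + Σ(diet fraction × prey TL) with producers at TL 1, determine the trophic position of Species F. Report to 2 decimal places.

2.82

Species B: 1 + 1 = 2
Species C: 1 + 2 = 3
Species D: 1 + (0.65×1 + 0.35×2) = 2.35
Species E: 1 + (0.26×2.35 + 0.74×2) = 3.091
Species F: 1 + (0.39×2 + 0.32×2.35 + 0.29×1) = 2.822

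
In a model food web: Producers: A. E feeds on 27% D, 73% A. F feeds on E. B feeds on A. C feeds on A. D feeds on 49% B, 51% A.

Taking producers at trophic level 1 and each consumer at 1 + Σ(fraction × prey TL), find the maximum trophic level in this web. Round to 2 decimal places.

3.40

B: 1 + 1 = 2
C: 1 + 1 = 2
D: 1 + (0.49×2 + 0.51×1) = 2.49
E: 1 + (0.27×2.49 + 0.73×1) = 2.4023
F: 1 + 2.4023 = 3.4023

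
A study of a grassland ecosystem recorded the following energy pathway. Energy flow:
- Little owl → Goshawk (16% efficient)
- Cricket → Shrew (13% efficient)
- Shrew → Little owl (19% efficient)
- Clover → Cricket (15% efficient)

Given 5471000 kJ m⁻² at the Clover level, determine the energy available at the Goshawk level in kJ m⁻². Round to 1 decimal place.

Cricket: 5471000 × 0.15 = 820650 kJ m⁻²
Shrew: 820650 × 0.13 = 106684.5 kJ m⁻²
Little owl: 106684.5 × 0.19 = 20270.055 kJ m⁻²
Goshawk: 20270.055 × 0.16 = 3243.2088 kJ m⁻²

3243.2 kJ m⁻²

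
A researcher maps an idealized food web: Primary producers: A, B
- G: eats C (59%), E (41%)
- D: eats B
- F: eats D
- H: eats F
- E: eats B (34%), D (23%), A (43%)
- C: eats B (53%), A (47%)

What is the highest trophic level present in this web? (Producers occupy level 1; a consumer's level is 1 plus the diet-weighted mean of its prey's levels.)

C: 1 + (0.53×1 + 0.47×1) = 2
D: 1 + 1 = 2
E: 1 + (0.34×1 + 0.23×2 + 0.43×1) = 2.23
F: 1 + 2 = 3
G: 1 + (0.59×2 + 0.41×2.23) = 3.0943
H: 1 + 3 = 4

4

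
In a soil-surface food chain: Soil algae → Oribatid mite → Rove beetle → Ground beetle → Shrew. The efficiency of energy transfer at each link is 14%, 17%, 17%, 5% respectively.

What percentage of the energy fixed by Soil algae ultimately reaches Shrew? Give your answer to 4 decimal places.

0.0202%

Product of link efficiencies: 0.14 × 0.17 × 0.17 × 0.05 = 0.0002023
As a percentage: 0.0002023 × 100 = 0.0202%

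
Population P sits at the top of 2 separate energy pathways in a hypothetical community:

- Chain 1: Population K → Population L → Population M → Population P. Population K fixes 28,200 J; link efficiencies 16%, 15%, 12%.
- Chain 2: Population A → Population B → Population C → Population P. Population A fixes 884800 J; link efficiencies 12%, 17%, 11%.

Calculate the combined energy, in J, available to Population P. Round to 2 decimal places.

2066.71 J

Chain 1: 28200 × 0.16 × 0.15 × 0.12 = 81.216 J
Chain 2: 884800 × 0.12 × 0.17 × 0.11 = 1985.4912 J
Total at Population P: 81.216 + 1985.4912 = 2066.7072 J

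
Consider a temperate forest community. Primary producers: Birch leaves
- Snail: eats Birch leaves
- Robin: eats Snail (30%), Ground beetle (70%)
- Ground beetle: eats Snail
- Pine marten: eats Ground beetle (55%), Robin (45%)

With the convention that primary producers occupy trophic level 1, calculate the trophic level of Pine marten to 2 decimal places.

4.32

Snail: 1 + 1 = 2
Ground beetle: 1 + 2 = 3
Robin: 1 + (0.3×2 + 0.7×3) = 3.7
Pine marten: 1 + (0.55×3 + 0.45×3.7) = 4.315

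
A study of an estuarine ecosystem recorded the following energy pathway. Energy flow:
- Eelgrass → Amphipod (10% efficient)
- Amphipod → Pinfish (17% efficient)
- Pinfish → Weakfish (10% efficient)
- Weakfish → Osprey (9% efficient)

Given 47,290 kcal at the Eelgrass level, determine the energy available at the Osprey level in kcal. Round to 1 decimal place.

7.2 kcal

Amphipod: 47290 × 0.1 = 4729 kcal
Pinfish: 4729 × 0.17 = 803.93 kcal
Weakfish: 803.93 × 0.1 = 80.393 kcal
Osprey: 80.393 × 0.09 = 7.23537 kcal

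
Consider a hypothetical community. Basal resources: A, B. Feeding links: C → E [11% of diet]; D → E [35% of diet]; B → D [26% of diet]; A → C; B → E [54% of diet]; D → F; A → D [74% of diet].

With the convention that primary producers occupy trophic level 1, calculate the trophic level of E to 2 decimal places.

2.46

C: 1 + 1 = 2
D: 1 + (0.74×1 + 0.26×1) = 2
E: 1 + (0.54×1 + 0.35×2 + 0.11×2) = 2.46
F: 1 + 2 = 3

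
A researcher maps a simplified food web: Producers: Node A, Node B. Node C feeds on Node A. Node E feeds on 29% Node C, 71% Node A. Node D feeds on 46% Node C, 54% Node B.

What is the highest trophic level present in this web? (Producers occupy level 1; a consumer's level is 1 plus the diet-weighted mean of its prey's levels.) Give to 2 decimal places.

2.46

Node C: 1 + 1 = 2
Node D: 1 + (0.46×2 + 0.54×1) = 2.46
Node E: 1 + (0.29×2 + 0.71×1) = 2.29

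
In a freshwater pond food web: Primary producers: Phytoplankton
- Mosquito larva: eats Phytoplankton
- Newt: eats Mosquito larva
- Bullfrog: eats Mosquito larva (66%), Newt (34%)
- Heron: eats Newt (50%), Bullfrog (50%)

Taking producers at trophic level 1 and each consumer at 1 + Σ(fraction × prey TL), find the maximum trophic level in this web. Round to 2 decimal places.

Mosquito larva: 1 + 1 = 2
Newt: 1 + 2 = 3
Bullfrog: 1 + (0.66×2 + 0.34×3) = 3.34
Heron: 1 + (0.5×3 + 0.5×3.34) = 4.17

4.17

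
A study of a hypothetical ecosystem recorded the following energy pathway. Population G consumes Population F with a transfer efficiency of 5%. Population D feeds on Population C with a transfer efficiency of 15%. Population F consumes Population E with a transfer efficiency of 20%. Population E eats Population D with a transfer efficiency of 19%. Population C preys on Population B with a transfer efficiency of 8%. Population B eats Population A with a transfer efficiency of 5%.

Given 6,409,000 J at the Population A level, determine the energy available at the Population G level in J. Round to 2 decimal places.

7.31 J

Population B: 6409000 × 0.05 = 320450 J
Population C: 320450 × 0.08 = 25636 J
Population D: 25636 × 0.15 = 3845.4 J
Population E: 3845.4 × 0.19 = 730.626 J
Population F: 730.626 × 0.2 = 146.1252 J
Population G: 146.1252 × 0.05 = 7.30626 J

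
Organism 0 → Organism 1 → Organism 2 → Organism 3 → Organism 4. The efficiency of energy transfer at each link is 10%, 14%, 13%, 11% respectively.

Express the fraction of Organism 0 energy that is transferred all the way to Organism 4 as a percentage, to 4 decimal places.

Product of link efficiencies: 0.1 × 0.14 × 0.13 × 0.11 = 0.0002002
As a percentage: 0.0002002 × 100 = 0.0200%

0.0200%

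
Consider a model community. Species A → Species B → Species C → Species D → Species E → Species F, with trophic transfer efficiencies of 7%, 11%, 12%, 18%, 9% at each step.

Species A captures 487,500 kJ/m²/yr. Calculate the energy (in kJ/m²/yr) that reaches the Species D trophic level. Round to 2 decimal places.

450.45 kJ/m²/yr

Species B: 487500 × 0.07 = 34125 kJ/m²/yr
Species C: 34125 × 0.11 = 3753.75 kJ/m²/yr
Species D: 3753.75 × 0.12 = 450.45 kJ/m²/yr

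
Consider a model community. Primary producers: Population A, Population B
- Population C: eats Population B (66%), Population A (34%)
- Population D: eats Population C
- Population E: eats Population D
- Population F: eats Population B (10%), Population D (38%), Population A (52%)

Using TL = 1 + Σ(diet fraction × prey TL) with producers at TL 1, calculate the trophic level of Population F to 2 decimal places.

2.76

Population C: 1 + (0.66×1 + 0.34×1) = 2
Population D: 1 + 2 = 3
Population E: 1 + 3 = 4
Population F: 1 + (0.1×1 + 0.38×3 + 0.52×1) = 2.76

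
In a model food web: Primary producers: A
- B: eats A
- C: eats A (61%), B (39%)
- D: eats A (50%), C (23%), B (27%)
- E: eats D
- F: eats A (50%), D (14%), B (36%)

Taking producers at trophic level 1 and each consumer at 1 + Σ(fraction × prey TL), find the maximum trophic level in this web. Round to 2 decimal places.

3.59

B: 1 + 1 = 2
C: 1 + (0.61×1 + 0.39×2) = 2.39
D: 1 + (0.5×1 + 0.23×2.39 + 0.27×2) = 2.5897
E: 1 + 2.5897 = 3.5897
F: 1 + (0.5×1 + 0.14×2.5897 + 0.36×2) = 2.582558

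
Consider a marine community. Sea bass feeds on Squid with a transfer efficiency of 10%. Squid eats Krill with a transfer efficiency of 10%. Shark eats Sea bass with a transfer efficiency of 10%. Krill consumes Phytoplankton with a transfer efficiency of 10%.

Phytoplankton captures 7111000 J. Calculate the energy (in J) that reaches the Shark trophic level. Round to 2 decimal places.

Krill: 7111000 × 0.1 = 711100 J
Squid: 711100 × 0.1 = 71110 J
Sea bass: 71110 × 0.1 = 7111 J
Shark: 7111 × 0.1 = 711.1 J

711.10 J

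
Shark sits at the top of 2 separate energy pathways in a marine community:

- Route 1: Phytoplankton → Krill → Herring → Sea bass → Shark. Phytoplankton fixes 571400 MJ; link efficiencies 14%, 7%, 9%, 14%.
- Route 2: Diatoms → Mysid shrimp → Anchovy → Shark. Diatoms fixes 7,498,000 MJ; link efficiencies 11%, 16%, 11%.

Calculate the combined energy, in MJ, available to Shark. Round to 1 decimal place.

14586.7 MJ

Route 1: 571400 × 0.14 × 0.07 × 0.09 × 0.14 = 70.556472 MJ
Route 2: 7498000 × 0.11 × 0.16 × 0.11 = 14516.128 MJ
Total at Shark: 70.556472 + 14516.128 = 14586.684472 MJ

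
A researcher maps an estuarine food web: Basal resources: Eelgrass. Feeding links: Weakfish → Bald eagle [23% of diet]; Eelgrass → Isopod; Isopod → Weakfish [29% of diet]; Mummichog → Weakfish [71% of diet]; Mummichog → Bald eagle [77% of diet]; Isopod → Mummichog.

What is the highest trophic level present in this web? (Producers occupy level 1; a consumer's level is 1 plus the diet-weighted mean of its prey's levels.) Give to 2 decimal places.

4.16

Isopod: 1 + 1 = 2
Mummichog: 1 + 2 = 3
Weakfish: 1 + (0.29×2 + 0.71×3) = 3.71
Bald eagle: 1 + (0.77×3 + 0.23×3.71) = 4.1633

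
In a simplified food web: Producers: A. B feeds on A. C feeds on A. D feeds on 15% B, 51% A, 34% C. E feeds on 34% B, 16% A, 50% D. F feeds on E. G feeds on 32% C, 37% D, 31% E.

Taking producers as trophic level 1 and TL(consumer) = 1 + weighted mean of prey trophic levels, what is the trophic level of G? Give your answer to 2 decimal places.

3.52

B: 1 + 1 = 2
C: 1 + 1 = 2
D: 1 + (0.15×2 + 0.51×1 + 0.34×2) = 2.49
E: 1 + (0.34×2 + 0.16×1 + 0.5×2.49) = 3.085
F: 1 + 3.085 = 4.085
G: 1 + (0.32×2 + 0.37×2.49 + 0.31×3.085) = 3.51765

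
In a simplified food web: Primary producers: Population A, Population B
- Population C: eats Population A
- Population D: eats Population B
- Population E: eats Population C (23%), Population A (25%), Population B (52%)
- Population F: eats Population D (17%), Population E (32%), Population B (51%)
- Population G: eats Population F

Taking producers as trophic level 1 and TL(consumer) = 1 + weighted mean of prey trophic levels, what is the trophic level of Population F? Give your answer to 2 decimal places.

Population C: 1 + 1 = 2
Population D: 1 + 1 = 2
Population E: 1 + (0.23×2 + 0.25×1 + 0.52×1) = 2.23
Population F: 1 + (0.17×2 + 0.32×2.23 + 0.51×1) = 2.5636
Population G: 1 + 2.5636 = 3.5636

2.56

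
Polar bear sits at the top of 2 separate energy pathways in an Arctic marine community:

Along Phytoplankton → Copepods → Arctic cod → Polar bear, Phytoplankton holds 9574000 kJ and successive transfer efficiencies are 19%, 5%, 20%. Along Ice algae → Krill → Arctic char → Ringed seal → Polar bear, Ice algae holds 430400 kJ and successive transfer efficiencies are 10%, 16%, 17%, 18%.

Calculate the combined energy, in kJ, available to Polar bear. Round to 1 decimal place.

18401.3 kJ

Via Phytoplankton: 9574000 × 0.19 × 0.05 × 0.2 = 18190.6 kJ
Via Ice algae: 430400 × 0.1 × 0.16 × 0.17 × 0.18 = 210.72384 kJ
Total at Polar bear: 18190.6 + 210.72384 = 18401.32384 kJ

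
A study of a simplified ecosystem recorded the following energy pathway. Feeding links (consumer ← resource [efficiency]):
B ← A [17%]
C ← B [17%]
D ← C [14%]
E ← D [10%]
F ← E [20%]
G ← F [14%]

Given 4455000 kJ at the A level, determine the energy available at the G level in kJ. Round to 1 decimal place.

B: 4455000 × 0.17 = 757350 kJ
C: 757350 × 0.17 = 128749.5 kJ
D: 128749.5 × 0.14 = 18024.93 kJ
E: 18024.93 × 0.1 = 1802.493 kJ
F: 1802.493 × 0.2 = 360.4986 kJ
G: 360.4986 × 0.14 = 50.469804 kJ

50.5 kJ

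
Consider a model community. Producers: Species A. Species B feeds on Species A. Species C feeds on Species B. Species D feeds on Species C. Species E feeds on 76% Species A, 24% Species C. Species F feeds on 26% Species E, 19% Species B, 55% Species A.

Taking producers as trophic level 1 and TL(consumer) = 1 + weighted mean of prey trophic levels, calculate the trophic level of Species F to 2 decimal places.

2.57

Species B: 1 + 1 = 2
Species C: 1 + 2 = 3
Species D: 1 + 3 = 4
Species E: 1 + (0.76×1 + 0.24×3) = 2.48
Species F: 1 + (0.26×2.48 + 0.19×2 + 0.55×1) = 2.5748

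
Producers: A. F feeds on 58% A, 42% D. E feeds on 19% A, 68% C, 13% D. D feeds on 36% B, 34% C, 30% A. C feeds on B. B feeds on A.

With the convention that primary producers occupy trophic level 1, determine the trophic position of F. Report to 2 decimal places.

B: 1 + 1 = 2
C: 1 + 2 = 3
D: 1 + (0.36×2 + 0.34×3 + 0.3×1) = 3.04
E: 1 + (0.19×1 + 0.68×3 + 0.13×3.04) = 3.6252
F: 1 + (0.58×1 + 0.42×3.04) = 2.8568

2.86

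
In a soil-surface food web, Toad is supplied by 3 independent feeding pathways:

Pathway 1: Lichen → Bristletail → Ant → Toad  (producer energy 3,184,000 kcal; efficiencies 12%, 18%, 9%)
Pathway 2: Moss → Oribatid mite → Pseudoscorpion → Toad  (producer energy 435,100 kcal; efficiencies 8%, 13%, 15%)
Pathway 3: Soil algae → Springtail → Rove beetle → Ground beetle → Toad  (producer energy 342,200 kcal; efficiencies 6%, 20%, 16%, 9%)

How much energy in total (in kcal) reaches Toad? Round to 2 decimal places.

6927.58 kcal

Pathway 1: 3184000 × 0.12 × 0.18 × 0.09 = 6189.696 kcal
Pathway 2: 435100 × 0.08 × 0.13 × 0.15 = 678.756 kcal
Pathway 3: 342200 × 0.06 × 0.2 × 0.16 × 0.09 = 59.13216 kcal
Total at Toad: 6189.696 + 678.756 + 59.13216 = 6927.58416 kcal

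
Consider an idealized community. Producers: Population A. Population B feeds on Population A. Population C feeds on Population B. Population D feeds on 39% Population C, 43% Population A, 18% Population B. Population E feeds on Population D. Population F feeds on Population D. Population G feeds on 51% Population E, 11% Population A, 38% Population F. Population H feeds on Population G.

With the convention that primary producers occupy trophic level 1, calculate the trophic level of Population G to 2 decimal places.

4.63

Population B: 1 + 1 = 2
Population C: 1 + 2 = 3
Population D: 1 + (0.39×3 + 0.43×1 + 0.18×2) = 2.96
Population E: 1 + 2.96 = 3.96
Population F: 1 + 2.96 = 3.96
Population G: 1 + (0.51×3.96 + 0.11×1 + 0.38×3.96) = 4.6344
Population H: 1 + 4.6344 = 5.6344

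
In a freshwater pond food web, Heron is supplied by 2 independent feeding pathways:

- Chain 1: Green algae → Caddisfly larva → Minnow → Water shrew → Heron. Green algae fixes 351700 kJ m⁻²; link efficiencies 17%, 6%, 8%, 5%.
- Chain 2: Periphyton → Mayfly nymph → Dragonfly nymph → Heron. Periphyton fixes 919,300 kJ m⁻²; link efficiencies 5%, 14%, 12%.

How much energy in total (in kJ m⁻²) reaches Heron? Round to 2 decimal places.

Chain 1: 351700 × 0.17 × 0.06 × 0.08 × 0.05 = 14.34936 kJ m⁻²
Chain 2: 919300 × 0.05 × 0.14 × 0.12 = 772.212 kJ m⁻²
Total at Heron: 14.34936 + 772.212 = 786.56136 kJ m⁻²

786.56 kJ m⁻²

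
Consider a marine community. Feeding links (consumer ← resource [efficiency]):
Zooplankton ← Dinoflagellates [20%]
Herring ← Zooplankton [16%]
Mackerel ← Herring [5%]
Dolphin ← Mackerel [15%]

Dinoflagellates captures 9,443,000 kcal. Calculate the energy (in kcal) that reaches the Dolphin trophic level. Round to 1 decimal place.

2266.3 kcal

Zooplankton: 9443000 × 0.2 = 1888600 kcal
Herring: 1888600 × 0.16 = 302176 kcal
Mackerel: 302176 × 0.05 = 15108.8 kcal
Dolphin: 15108.8 × 0.15 = 2266.32 kcal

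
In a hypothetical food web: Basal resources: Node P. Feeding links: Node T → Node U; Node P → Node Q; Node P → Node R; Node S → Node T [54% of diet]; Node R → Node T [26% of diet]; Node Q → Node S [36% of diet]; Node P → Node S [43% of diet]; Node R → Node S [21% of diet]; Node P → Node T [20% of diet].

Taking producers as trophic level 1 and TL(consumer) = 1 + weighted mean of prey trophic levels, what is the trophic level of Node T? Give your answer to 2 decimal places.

3.11

Node Q: 1 + 1 = 2
Node R: 1 + 1 = 2
Node S: 1 + (0.43×1 + 0.36×2 + 0.21×2) = 2.57
Node T: 1 + (0.54×2.57 + 0.2×1 + 0.26×2) = 3.1078
Node U: 1 + 3.1078 = 4.1078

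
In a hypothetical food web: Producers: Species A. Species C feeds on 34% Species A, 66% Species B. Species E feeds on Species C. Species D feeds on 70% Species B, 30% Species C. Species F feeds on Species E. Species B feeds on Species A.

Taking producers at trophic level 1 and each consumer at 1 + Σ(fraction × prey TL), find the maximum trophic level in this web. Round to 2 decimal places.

Species B: 1 + 1 = 2
Species C: 1 + (0.34×1 + 0.66×2) = 2.66
Species D: 1 + (0.7×2 + 0.3×2.66) = 3.198
Species E: 1 + 2.66 = 3.66
Species F: 1 + 3.66 = 4.66

4.66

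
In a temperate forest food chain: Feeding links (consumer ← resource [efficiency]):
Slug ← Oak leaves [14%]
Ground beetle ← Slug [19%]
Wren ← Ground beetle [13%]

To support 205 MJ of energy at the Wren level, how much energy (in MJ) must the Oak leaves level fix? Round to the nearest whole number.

Cumulative transfer efficiency: 0.14 × 0.19 × 0.13 = 0.003458
Oak leaves energy = 205 / 0.003458 = 59283 MJ

59283 MJ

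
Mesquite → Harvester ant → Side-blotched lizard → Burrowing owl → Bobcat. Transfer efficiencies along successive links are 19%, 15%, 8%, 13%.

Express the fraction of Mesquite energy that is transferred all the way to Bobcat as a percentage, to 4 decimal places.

0.0296%

Product of link efficiencies: 0.19 × 0.15 × 0.08 × 0.13 = 0.0002964
As a percentage: 0.0002964 × 100 = 0.0296%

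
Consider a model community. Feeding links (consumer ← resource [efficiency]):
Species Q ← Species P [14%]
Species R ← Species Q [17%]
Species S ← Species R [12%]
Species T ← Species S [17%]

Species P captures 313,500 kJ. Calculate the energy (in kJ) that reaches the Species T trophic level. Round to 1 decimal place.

Species Q: 313500 × 0.14 = 43890 kJ
Species R: 43890 × 0.17 = 7461.3 kJ
Species S: 7461.3 × 0.12 = 895.356 kJ
Species T: 895.356 × 0.17 = 152.21052 kJ

152.2 kJ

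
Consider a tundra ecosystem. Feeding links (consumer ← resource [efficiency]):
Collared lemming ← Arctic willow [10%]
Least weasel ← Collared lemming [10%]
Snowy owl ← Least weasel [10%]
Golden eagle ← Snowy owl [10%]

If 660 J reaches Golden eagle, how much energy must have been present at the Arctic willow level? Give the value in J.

6600000 J

Cumulative transfer efficiency: 0.1 × 0.1 × 0.1 × 0.1 = 0.0001
Arctic willow energy = 660 / 0.0001 = 6600000 J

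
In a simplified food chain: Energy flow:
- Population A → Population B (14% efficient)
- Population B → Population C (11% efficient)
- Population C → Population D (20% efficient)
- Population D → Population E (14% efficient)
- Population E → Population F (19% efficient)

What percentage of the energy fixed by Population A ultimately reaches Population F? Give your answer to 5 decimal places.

0.00819%

Product of link efficiencies: 0.14 × 0.11 × 0.2 × 0.14 × 0.19 = 0.000081928
As a percentage: 0.000081928 × 100 = 0.00819%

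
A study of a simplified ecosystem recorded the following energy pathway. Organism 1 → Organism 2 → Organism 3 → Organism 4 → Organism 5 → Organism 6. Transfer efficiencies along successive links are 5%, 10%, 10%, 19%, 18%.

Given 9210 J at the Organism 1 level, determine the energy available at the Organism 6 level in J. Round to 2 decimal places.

0.16 J

Organism 2: 9210 × 0.05 = 460.5 J
Organism 3: 460.5 × 0.1 = 46.05 J
Organism 4: 46.05 × 0.1 = 4.605 J
Organism 5: 4.605 × 0.19 = 0.87495 J
Organism 6: 0.87495 × 0.18 = 0.157491 J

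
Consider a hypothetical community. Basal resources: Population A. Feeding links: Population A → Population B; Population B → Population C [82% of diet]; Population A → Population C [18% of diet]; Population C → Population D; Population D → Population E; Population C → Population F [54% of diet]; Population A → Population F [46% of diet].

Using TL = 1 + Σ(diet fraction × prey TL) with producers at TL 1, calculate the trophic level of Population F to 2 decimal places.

2.98

Population B: 1 + 1 = 2
Population C: 1 + (0.82×2 + 0.18×1) = 2.82
Population D: 1 + 2.82 = 3.82
Population E: 1 + 3.82 = 4.82
Population F: 1 + (0.54×2.82 + 0.46×1) = 2.9828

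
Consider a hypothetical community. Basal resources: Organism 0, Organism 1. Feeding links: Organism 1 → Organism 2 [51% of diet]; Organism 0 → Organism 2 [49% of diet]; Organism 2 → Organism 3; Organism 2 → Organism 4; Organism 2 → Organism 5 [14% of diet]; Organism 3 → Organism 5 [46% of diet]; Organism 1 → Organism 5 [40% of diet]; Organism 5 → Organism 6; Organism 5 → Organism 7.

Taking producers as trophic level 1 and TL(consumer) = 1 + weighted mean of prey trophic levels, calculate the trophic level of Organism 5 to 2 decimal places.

Organism 2: 1 + (0.51×1 + 0.49×1) = 2
Organism 3: 1 + 2 = 3
Organism 4: 1 + 2 = 3
Organism 5: 1 + (0.14×2 + 0.46×3 + 0.4×1) = 3.06
Organism 6: 1 + 3.06 = 4.06
Organism 7: 1 + 3.06 = 4.06

3.06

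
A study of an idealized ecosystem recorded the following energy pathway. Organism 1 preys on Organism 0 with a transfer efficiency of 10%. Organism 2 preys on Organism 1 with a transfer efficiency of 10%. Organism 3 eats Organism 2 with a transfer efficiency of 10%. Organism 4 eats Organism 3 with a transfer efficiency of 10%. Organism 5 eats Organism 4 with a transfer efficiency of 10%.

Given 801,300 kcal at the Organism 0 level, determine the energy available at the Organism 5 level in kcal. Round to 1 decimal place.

8.0 kcal

Organism 1: 801300 × 0.1 = 80130 kcal
Organism 2: 80130 × 0.1 = 8013 kcal
Organism 3: 8013 × 0.1 = 801.3 kcal
Organism 4: 801.3 × 0.1 = 80.13 kcal
Organism 5: 80.13 × 0.1 = 8.013 kcal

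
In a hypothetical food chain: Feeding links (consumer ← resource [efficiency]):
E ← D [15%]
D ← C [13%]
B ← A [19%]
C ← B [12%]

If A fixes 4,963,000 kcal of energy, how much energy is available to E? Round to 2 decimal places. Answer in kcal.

2206.55 kcal

B: 4963000 × 0.19 = 942970 kcal
C: 942970 × 0.12 = 113156.4 kcal
D: 113156.4 × 0.13 = 14710.332 kcal
E: 14710.332 × 0.15 = 2206.5498 kcal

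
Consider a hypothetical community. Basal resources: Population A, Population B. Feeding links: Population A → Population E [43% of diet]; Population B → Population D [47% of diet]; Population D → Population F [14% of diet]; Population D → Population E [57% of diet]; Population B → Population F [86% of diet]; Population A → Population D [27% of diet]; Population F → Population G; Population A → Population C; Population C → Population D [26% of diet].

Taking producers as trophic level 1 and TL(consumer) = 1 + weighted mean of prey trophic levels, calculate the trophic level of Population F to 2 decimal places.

Population C: 1 + 1 = 2
Population D: 1 + (0.47×1 + 0.27×1 + 0.26×2) = 2.26
Population E: 1 + (0.57×2.26 + 0.43×1) = 2.7182
Population F: 1 + (0.14×2.26 + 0.86×1) = 2.1764
Population G: 1 + 2.1764 = 3.1764

2.18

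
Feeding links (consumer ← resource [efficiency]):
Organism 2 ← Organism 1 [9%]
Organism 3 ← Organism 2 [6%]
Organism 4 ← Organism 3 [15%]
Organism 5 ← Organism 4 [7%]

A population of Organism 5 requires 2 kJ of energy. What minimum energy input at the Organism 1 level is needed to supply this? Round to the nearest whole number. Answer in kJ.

35273 kJ

Cumulative transfer efficiency: 0.09 × 0.06 × 0.15 × 0.07 = 0.0000567
Organism 1 energy = 2 / 0.0000567 = 35273 kJ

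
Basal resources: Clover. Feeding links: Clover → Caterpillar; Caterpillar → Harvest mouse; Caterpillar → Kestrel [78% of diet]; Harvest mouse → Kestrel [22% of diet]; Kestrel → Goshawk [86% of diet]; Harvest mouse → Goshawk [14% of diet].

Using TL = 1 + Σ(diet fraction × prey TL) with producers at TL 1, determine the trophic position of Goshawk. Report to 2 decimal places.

Caterpillar: 1 + 1 = 2
Harvest mouse: 1 + 2 = 3
Kestrel: 1 + (0.78×2 + 0.22×3) = 3.22
Goshawk: 1 + (0.86×3.22 + 0.14×3) = 4.1892

4.19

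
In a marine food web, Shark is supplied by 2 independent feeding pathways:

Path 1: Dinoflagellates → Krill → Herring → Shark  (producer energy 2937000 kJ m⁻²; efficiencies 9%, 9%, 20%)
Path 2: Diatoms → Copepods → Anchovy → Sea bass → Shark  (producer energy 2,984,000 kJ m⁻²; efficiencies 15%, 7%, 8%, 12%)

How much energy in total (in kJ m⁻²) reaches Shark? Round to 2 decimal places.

Path 1: 2937000 × 0.09 × 0.09 × 0.2 = 4757.94 kJ m⁻²
Path 2: 2984000 × 0.15 × 0.07 × 0.08 × 0.12 = 300.7872 kJ m⁻²
Total at Shark: 4757.94 + 300.7872 = 5058.7272 kJ m⁻²

5058.73 kJ m⁻²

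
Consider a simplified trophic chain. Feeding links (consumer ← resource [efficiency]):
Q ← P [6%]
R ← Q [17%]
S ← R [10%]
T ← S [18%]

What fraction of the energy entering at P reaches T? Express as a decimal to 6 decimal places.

Product of link efficiencies: 0.06 × 0.17 × 0.1 × 0.18 = 0.0001836

0.000184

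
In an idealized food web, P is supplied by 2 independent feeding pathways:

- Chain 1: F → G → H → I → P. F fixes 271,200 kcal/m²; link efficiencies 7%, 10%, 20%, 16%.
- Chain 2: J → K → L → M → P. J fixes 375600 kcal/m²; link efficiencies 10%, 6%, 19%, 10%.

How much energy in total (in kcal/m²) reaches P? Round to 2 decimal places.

103.57 kcal/m²

Chain 1: 271200 × 0.07 × 0.1 × 0.2 × 0.16 = 60.7488 kcal/m²
Chain 2: 375600 × 0.1 × 0.06 × 0.19 × 0.1 = 42.8184 kcal/m²
Total at P: 60.7488 + 42.8184 = 103.5672 kcal/m²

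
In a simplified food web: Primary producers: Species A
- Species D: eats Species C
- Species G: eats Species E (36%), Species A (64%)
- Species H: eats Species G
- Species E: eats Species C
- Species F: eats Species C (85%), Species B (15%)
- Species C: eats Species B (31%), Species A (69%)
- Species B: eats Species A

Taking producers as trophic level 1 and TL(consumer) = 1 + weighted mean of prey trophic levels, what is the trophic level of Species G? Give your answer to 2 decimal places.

2.83

Species B: 1 + 1 = 2
Species C: 1 + (0.31×2 + 0.69×1) = 2.31
Species D: 1 + 2.31 = 3.31
Species E: 1 + 2.31 = 3.31
Species F: 1 + (0.85×2.31 + 0.15×2) = 3.2635
Species G: 1 + (0.36×3.31 + 0.64×1) = 2.8316
Species H: 1 + 2.8316 = 3.8316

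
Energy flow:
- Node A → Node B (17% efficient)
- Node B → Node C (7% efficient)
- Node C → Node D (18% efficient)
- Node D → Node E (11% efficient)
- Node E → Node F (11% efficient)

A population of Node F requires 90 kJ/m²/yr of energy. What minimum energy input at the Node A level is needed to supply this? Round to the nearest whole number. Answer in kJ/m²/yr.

Cumulative transfer efficiency: 0.17 × 0.07 × 0.18 × 0.11 × 0.11 = 0.0000259182
Node A energy = 90 / 0.0000259182 = 3472463 kJ/m²/yr

3472463 kJ/m²/yr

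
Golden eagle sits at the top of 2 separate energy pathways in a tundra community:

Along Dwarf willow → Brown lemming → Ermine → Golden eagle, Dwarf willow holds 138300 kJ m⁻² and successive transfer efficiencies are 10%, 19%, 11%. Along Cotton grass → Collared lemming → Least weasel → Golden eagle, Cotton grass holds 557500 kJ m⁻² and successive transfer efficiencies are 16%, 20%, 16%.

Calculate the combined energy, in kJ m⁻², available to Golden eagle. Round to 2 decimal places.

3143.45 kJ m⁻²

Via Dwarf willow: 138300 × 0.1 × 0.19 × 0.11 = 289.047 kJ m⁻²
Via Cotton grass: 557500 × 0.16 × 0.2 × 0.16 = 2854.4 kJ m⁻²
Total at Golden eagle: 289.047 + 2854.4 = 3143.447 kJ m⁻²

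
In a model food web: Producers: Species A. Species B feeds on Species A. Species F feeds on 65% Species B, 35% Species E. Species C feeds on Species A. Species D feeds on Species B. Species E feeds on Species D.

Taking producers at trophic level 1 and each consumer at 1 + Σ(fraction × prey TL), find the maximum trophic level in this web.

4

Species B: 1 + 1 = 2
Species C: 1 + 1 = 2
Species D: 1 + 2 = 3
Species E: 1 + 3 = 4
Species F: 1 + (0.65×2 + 0.35×4) = 3.7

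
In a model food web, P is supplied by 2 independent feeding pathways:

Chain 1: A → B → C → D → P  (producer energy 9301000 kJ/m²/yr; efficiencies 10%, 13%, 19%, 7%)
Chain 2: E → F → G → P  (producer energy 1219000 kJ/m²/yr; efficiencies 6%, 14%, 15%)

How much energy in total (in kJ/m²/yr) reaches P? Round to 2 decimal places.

Chain 1: 9301000 × 0.1 × 0.13 × 0.19 × 0.07 = 1608.1429 kJ/m²/yr
Chain 2: 1219000 × 0.06 × 0.14 × 0.15 = 1535.94 kJ/m²/yr
Total at P: 1608.1429 + 1535.94 = 3144.0829 kJ/m²/yr

3144.08 kJ/m²/yr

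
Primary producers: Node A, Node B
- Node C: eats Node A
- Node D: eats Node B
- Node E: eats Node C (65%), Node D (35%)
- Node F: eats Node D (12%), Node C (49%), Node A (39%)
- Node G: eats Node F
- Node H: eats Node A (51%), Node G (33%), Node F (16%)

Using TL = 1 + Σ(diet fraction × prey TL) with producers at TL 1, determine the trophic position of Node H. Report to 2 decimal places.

3.12

Node C: 1 + 1 = 2
Node D: 1 + 1 = 2
Node E: 1 + (0.65×2 + 0.35×2) = 3
Node F: 1 + (0.12×2 + 0.49×2 + 0.39×1) = 2.61
Node G: 1 + 2.61 = 3.61
Node H: 1 + (0.51×1 + 0.33×3.61 + 0.16×2.61) = 3.1189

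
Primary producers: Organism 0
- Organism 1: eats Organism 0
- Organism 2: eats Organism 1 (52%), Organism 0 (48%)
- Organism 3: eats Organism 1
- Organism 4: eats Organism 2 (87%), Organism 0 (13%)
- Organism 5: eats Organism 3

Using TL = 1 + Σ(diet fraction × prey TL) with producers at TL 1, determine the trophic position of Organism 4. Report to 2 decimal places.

3.32

Organism 1: 1 + 1 = 2
Organism 2: 1 + (0.52×2 + 0.48×1) = 2.52
Organism 3: 1 + 2 = 3
Organism 4: 1 + (0.87×2.52 + 0.13×1) = 3.3224
Organism 5: 1 + 3 = 4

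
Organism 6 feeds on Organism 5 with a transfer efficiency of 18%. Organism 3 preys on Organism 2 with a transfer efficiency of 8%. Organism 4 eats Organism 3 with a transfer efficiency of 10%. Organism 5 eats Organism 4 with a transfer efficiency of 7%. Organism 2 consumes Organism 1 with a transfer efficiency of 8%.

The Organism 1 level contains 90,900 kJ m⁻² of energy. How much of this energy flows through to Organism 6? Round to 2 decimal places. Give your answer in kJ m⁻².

0.73 kJ m⁻²

Organism 2: 90900 × 0.08 = 7272 kJ m⁻²
Organism 3: 7272 × 0.08 = 581.76 kJ m⁻²
Organism 4: 581.76 × 0.1 = 58.176 kJ m⁻²
Organism 5: 58.176 × 0.07 = 4.07232 kJ m⁻²
Organism 6: 4.07232 × 0.18 = 0.7330176 kJ m⁻²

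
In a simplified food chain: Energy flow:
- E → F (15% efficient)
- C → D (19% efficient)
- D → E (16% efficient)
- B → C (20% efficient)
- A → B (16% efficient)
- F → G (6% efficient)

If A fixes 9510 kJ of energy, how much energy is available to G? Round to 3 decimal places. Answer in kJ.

B: 9510 × 0.16 = 1521.6 kJ
C: 1521.6 × 0.2 = 304.32 kJ
D: 304.32 × 0.19 = 57.8208 kJ
E: 57.8208 × 0.16 = 9.251328 kJ
F: 9.251328 × 0.15 = 1.3876992 kJ
G: 1.3876992 × 0.06 = 0.083261952 kJ

0.083 kJ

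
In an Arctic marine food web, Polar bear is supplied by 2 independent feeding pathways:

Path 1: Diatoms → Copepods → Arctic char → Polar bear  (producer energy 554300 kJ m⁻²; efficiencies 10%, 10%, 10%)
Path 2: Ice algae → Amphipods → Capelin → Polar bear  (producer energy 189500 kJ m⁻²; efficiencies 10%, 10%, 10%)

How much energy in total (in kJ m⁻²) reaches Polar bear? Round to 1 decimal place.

Path 1: 554300 × 0.1 × 0.1 × 0.1 = 554.3 kJ m⁻²
Path 2: 189500 × 0.1 × 0.1 × 0.1 = 189.5 kJ m⁻²
Total at Polar bear: 554.3 + 189.5 = 743.8 kJ m⁻²

743.8 kJ m⁻²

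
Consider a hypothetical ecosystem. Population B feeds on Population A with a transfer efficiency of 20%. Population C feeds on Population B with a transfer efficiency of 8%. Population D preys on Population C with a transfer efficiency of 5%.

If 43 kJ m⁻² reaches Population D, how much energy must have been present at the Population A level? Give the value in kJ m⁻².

Cumulative transfer efficiency: 0.2 × 0.08 × 0.05 = 0.0008
Population A energy = 43 / 0.0008 = 53750 kJ m⁻²

53750 kJ m⁻²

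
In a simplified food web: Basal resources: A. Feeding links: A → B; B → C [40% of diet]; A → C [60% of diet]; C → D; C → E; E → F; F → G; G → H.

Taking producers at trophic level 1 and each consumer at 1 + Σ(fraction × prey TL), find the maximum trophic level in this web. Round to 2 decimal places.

6.40

B: 1 + 1 = 2
C: 1 + (0.4×2 + 0.6×1) = 2.4
D: 1 + 2.4 = 3.4
E: 1 + 2.4 = 3.4
F: 1 + 3.4 = 4.4
G: 1 + 4.4 = 5.4
H: 1 + 5.4 = 6.4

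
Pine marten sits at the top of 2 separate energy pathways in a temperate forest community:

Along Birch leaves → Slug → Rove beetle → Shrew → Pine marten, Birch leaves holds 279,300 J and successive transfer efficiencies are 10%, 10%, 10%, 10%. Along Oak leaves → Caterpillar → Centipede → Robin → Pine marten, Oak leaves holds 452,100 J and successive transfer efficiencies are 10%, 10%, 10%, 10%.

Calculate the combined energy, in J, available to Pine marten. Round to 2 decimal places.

Via Birch leaves: 279300 × 0.1 × 0.1 × 0.1 × 0.1 = 27.93 J
Via Oak leaves: 452100 × 0.1 × 0.1 × 0.1 × 0.1 = 45.21 J
Total at Pine marten: 27.93 + 45.21 = 73.14 J

73.14 J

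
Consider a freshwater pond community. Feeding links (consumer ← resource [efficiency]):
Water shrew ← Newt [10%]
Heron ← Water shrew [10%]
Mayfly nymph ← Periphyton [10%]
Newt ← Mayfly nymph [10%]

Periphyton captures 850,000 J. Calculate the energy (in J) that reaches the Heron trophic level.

85 J

Mayfly nymph: 850000 × 0.1 = 85000 J
Newt: 85000 × 0.1 = 8500 J
Water shrew: 8500 × 0.1 = 850 J
Heron: 850 × 0.1 = 85 J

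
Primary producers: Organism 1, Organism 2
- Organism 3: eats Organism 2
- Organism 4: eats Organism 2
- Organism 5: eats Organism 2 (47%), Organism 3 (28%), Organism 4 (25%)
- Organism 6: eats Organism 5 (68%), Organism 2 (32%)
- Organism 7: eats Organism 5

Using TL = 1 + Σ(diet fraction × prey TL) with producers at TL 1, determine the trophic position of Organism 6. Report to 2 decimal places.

Organism 3: 1 + 1 = 2
Organism 4: 1 + 1 = 2
Organism 5: 1 + (0.47×1 + 0.28×2 + 0.25×2) = 2.53
Organism 6: 1 + (0.68×2.53 + 0.32×1) = 3.0404
Organism 7: 1 + 2.53 = 3.53

3.04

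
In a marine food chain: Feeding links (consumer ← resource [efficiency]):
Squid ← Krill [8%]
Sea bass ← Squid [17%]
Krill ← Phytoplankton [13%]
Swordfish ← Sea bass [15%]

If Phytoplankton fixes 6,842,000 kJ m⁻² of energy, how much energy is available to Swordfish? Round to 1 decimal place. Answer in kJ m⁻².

Krill: 6842000 × 0.13 = 889460 kJ m⁻²
Squid: 889460 × 0.08 = 71156.8 kJ m⁻²
Sea bass: 71156.8 × 0.17 = 12096.656 kJ m⁻²
Swordfish: 12096.656 × 0.15 = 1814.4984 kJ m⁻²

1814.5 kJ m⁻²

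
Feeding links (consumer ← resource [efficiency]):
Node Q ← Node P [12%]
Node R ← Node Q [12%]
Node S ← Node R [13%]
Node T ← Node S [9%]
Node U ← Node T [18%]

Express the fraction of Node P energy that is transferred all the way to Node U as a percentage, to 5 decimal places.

Product of link efficiencies: 0.12 × 0.12 × 0.13 × 0.09 × 0.18 = 0.0000303264
As a percentage: 0.0000303264 × 100 = 0.00303%

0.00303%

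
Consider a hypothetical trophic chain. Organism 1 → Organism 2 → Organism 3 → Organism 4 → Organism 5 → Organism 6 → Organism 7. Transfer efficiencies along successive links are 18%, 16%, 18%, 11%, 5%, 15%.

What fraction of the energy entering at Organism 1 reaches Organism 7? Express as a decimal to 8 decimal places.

Product of link efficiencies: 0.18 × 0.16 × 0.18 × 0.11 × 0.05 × 0.15 = 0.0000042768

0.00000428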